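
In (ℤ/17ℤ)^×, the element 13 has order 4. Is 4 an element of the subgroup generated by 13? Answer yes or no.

4 ∈ ⟨13⟩ iff 4^4 ≡ 1 (mod 17), since |⟨13⟩| = 4.
4^4 mod 17 = 1.
Since 1 = 1, 4 lies in the subgroup.

yes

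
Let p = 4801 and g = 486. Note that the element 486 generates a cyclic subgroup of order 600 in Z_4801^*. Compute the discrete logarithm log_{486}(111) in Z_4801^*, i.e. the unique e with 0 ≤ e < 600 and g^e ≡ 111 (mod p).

201

Baby-step giant-step with m = ceil(sqrt(600)) = 25.
Baby table (486^j mod 4801 for j=0..24):
  0:1  1:486  2:947  3:4147  4:3823  5:4792  6:427  7:1079
  8:1085  9:4001  10:81  11:958  12:4692  13:4638  14:2399  15:4072
  16:980  17:981  18:1467  19:2414  20:1760  21:782  22:773  23:1200
  24:2279
Giant step factor: 486^(-25) ≡ 2910 (mod 4801).
Scan 111·2910^i mod 4801 for i = 0, 1, …:
  i=0: 111   i=1: 1343   i=2: 116   i=3: 1490
  i=4: 597   i=5: 4109   i=6: 2700   i=7: 2564
  i=8: 486
Match at i=8, j=1: e = 8·25 + 1 = 201.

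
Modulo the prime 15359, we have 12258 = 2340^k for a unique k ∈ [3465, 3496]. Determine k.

Compute 2340^3465 mod 15359 = 4175, then multiply by 2340 repeatedly:
  2340^3465=4175  2340^3466=1176  2340^3467=2579  2340^3468=14132  2340^3469=953
  2340^3470=2965  2340^3471=11191  2340^3472=15204  2340^3473=5916  2340^3474=4981
  2340^3475=13418  2340^3476=4324  2340^3477=11938  2340^3478=12258
Found 12258 at exponent 3478.

3478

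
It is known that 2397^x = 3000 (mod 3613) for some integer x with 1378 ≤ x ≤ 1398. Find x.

Compute 2397^1378 mod 3613 = 2842, then multiply by 2397 repeatedly:
  2397^1378=2842  2397^1379=1769  2397^1380=2244  2397^1381=2724  2397^1382=737
  2397^1383=3445  2397^1384=1960  2397^1385=1220  2397^1386=1423  2397^1387=259
  2397^1388=3000
Found 3000 at exponent 1388.

1388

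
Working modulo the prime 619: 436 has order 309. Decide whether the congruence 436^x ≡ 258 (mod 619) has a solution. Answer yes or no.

258 ∈ ⟨436⟩ iff 258^309 ≡ 1 (mod 619), since |⟨436⟩| = 309.
258^309 mod 619 = 618.
Since 618 ≠ 1, 258 does not lie in the subgroup.

no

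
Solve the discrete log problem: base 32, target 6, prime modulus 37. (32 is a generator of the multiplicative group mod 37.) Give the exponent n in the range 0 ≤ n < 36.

Successive powers of 32 modulo 37:
  32^0=1  32^1=32  32^2=25  32^3=23  32^4=33  32^5=20
  32^6=11  32^7=19  32^8=16  32^9=31  32^10=30  32^11=35
  32^12=10  32^13=24  32^14=28  32^15=8  32^16=34  32^17=15
  32^18=36  32^19=5  32^20=12  32^21=14  32^22=4  32^23=17
  32^24=26  32^25=18  32^26=21  32^27=6
So 32^27 ≡ 6 (mod 37), giving n = 27.

27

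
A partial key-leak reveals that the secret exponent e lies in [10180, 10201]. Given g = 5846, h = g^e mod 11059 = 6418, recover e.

10192

Compute 5846^10180 mod 11059 = 5223, then multiply by 5846 repeatedly:
  5846^10180=5223  5846^10181=10818  5846^10182=6666  5846^10183=8579  5846^10184=269
  5846^10185=2196  5846^10186=9376  5846^10187=3692  5846^10188=7323  5846^10189=869
  5846^10190=4093  5846^10191=7061  5846^10192=6418
Found 6418 at exponent 10192.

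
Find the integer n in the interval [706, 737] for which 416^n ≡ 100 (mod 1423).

720

Compute 416^706 mod 1423 = 179, then multiply by 416 repeatedly:
  416^706=179  416^707=468  416^708=1160  416^709=163  416^710=927
  416^711=1422  416^712=1007  416^713=550  416^714=1120  416^715=599
  416^716=159  416^717=686  416^718=776  416^719=1218  416^720=100
Found 100 at exponent 720.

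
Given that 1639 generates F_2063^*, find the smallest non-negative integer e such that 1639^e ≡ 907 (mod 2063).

1261

Baby-step giant-step with m = ceil(sqrt(2062)) = 46.
Baby table (1639^j mod 2063 for j=0..45):
  0:1  1:1639  2:295  3:763  4:379  5:218  6:403  7:357
  8:1294  9:102  10:75  11:1208  12:1495  13:1524  14:1606  15:1909
  16:1343  17:2019  18:89  19:1461  20:1499  21:1891  22:723  23:835
  24:796  25:828  26:1701  27:826  28:486  29:236  30:1023  31:1541
  32:587  33:735  34:1936  35:210  36:1732  37:60  38:1379  39:1196
  40:394  41:47  42:702  43:1487  44:790  45:1309
Giant step factor: 1639^(-46) ≡ 1764 (mod 2063).
Scan 907·1764^i mod 2063 for i = 0, 1, …:
  i=0: 907   i=1: 1123   i=2: 492   i=3: 1428
  i=4: 69   i=5: 2062   i=6: 299   i=7: 1371
  i=8: 608   i=9: 1815     …   i=26: 278
  i=27: 1461
Match at i=27, j=19: e = 27·46 + 19 = 1261.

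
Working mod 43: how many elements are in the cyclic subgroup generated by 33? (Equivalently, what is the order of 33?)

42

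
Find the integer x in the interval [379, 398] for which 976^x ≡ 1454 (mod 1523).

391

Compute 976^379 mod 1523 = 796, then multiply by 976 repeatedly:
  976^379=796  976^380=166  976^381=578  976^382=618  976^383=60
  976^384=686  976^385=939  976^386=1141  976^387=303  976^388=266
  976^389=706  976^390=660  976^391=1454
Found 1454 at exponent 391.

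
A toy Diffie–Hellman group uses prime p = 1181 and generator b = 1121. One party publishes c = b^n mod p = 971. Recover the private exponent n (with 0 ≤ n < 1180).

867

Baby-step giant-step with m = ceil(sqrt(1180)) = 35.
Baby table (1121^j mod 1181 for j=0..34):
  0:1  1:1121  2:57  3:123  4:887  5:1106  6:957  7:449
  8:223  9:792  10:901  11:266  12:574  13:990  14:831  15:923
  16:127  17:647  18:153  19:268  20:454  21:1104  22:1077  23:335
  24:1158  25:199  26:1051  27:714  28:857  29:544  30:428  31:302
  32:776  33:680  34:535
Giant step factor: 1121^(-35) ≡ 560 (mod 1181).
Scan 971·560^i mod 1181 for i = 0, 1, …:
  i=0: 971   i=1: 500   i=2: 103   i=3: 992
  i=4: 450   i=5: 447   i=6: 1129   i=7: 405
  i=8: 48   i=9: 898     …   i=23: 267
  i=24: 714
Match at i=24, j=27: n = 24·35 + 27 = 867.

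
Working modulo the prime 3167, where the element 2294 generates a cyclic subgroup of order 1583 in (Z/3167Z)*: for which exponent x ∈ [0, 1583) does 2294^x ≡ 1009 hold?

1020

Baby-step giant-step with m = ceil(sqrt(1583)) = 40.
Baby table (2294^j mod 3167 for j=0..39):
  0:1  1:2294  2:2049  3:578  4:2126  5:3031  6:1549  7:32
  8:567  9:2228  10:2661  11:1525  12:1982  13:2063  14:1024  15:2309
  16:1622  17:2810  18:1295  19:84  20:2676  21:1098  22:1047  23:1232
  24:1244  25:269  26:2688  27:123  28:299  29:1834  30:1420  31:1804
  32:2274  33:507  34:769  35:67  36:1682  37:1102  38:722  39:3094
Giant step factor: 2294^(-40) ≡ 806 (mod 3167).
Scan 1009·806^i mod 3167 for i = 0, 1, …:
  i=0: 1009   i=1: 2502   i=2: 2400   i=3: 2530
  i=4: 2799   i=5: 1090   i=6: 1281   i=7: 44
  i=8: 627   i=9: 1809     …   i=24: 2188
  i=25: 2676
Match at i=25, j=20: x = 25·40 + 20 = 1020.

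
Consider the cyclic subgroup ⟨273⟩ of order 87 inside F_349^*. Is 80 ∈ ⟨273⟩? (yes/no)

80 ∈ ⟨273⟩ iff 80^87 ≡ 1 (mod 349), since |⟨273⟩| = 87.
80^87 mod 349 = 348.
Since 348 ≠ 1, 80 does not lie in the subgroup.

no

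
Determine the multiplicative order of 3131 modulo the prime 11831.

11830

The order of 3131 must divide p − 1 = 11830 = 2 · 5 · 7 · 13^2.
Divisors: 1, 2, 5, 7, 10, 13, 14, 26, 35, 65, 70, 91, 130, 169, 182, 338, 455, 845, 910, 1183, 1690, 2366, 5915, 11830.
Check each in increasing order: 3131^1 ≡ 3131;  3131^2 ≡ 7093;  3131^5 ≡ 11112;  3131^7 ≡ 11125;  3131^10 ≡ 8228;  3131^13 ≡ 10218;  3131^14 ≡ 1534;  3131^26 ≡ 10780;  3131^35 ≡ 4546;  3131^65 ≡ 3525;  3131^70 ≡ 9190;  3131^91 ≡ 10159;  3131^130 ≡ 3075;  3131^169 ≡ 5829;  3131^182 ≡ 3468;  3131^338 ≡ 10440;  3131^455 ≡ 2065;  3131^845 ≡ 35;  3131^910 ≡ 5065;  3131^1183 ≡ 10470;  3131^1690 ≡ 1225;  3131^2366 ≡ 6685;  3131^5915 ≡ 11830;  3131^11830 ≡ 1.
Smallest exponent giving 1 is 11830.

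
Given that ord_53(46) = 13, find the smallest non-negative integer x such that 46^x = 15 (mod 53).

12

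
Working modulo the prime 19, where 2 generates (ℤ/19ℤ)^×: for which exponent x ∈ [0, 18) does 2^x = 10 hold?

17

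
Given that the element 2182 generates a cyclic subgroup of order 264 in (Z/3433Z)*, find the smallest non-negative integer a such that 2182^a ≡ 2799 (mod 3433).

Baby-step giant-step with m = ceil(sqrt(264)) = 17.
Baby table (2182^j mod 3433 for j=0..16):
  0:1  1:2182  2:2986  3:3051  4:695  5:2537  6:1738  7:2284
  8:2405  9:2086  10:2927  11:1334  12:3037  13:1044  14:1929  15:220
  16:2853
Giant step factor: 2182^(-17) ≡ 1811 (mod 3433).
Scan 2799·1811^i mod 3433 for i = 0, 1, …:
  i=0: 2799   i=1: 1881   i=2: 955   i=3: 2706
  i=4: 1675   i=5: 2086
Match at i=5, j=9: a = 5·17 + 9 = 94.

94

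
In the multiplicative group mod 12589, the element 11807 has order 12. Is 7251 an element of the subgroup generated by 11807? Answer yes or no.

⟨11807⟩ has order 12; its elements mod 12589 are {1, 782, 5232, 5337, 5338, 6014, 6575, 7251, 7252, 7357, 11807, 12588}.
7251 is in this set.

yes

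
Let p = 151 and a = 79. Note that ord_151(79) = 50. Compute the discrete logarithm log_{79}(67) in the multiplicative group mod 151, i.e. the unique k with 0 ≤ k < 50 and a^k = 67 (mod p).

Baby-step giant-step with m = ceil(sqrt(50)) = 8.
Baby table (79^j mod 151 for j=0..7):
  0:1  1:79  2:50  3:24  4:84  5:143  6:123  7:53
Giant step factor: 79^(-8) ≡ 81 (mod 151).
Scan 67·81^i mod 151 for i = 0, 1, …:
  i=0: 67   i=1: 142   i=2: 26   i=3: 143
Match at i=3, j=5: k = 3·8 + 5 = 29.

29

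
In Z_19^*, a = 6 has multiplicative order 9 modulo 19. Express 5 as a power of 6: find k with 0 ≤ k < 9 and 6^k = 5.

Successive powers of 6 modulo 19:
  6^0=1  6^1=6  6^2=17  6^3=7  6^4=4  6^5=5
So 6^5 ≡ 5 (mod 19), giving k = 5.

5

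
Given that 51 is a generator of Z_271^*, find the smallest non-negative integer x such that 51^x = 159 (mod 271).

Baby-step giant-step with m = ceil(sqrt(270)) = 17.
Baby table (51^j mod 271 for j=0..16):
  0:1  1:51  2:162  3:132  4:228  5:246  6:80  7:15
  8:223  9:262  10:83  11:168  12:167  13:116  14:225  15:93
  16:136
Giant step factor: 51^(-17) ≡ 101 (mod 271).
Scan 159·101^i mod 271 for i = 0, 1, …:
  i=0: 159   i=1: 70   i=2: 24   i=3: 256
  i=4: 111   i=5: 100   i=6: 73   i=7: 56
  i=8: 236   i=9: 259   i=10: 143   i=11: 80
Match at i=11, j=6: x = 11·17 + 6 = 193.

193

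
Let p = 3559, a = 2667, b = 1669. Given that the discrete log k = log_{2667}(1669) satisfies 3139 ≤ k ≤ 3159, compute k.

3146

Compute 2667^3139 mod 3559 = 1723, then multiply by 2667 repeatedly:
  2667^3139=1723  2667^3140=572  2667^3141=2272  2667^3142=2006  2667^3143=825
  2667^3144=813  2667^3145=840  2667^3146=1669
Found 1669 at exponent 3146.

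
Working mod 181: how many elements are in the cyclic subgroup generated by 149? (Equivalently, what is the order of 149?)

36

The order of 149 must divide p − 1 = 180 = 2^2 · 3^2 · 5.
Divisors: 1, 2, 3, 4, 5, 6, 9, 10, 12, 15, 18, 20, 30, 36, 45, 60, 90, 180.
Check each in increasing order: 149^1 ≡ 149;  149^2 ≡ 119;  149^3 ≡ 174;  149^4 ≡ 43;  149^5 ≡ 72;  149^6 ≡ 49;  149^9 ≡ 19;  149^10 ≡ 116;  149^12 ≡ 48;  149^15 ≡ 26;  149^18 ≡ 180;  149^20 ≡ 62;  149^30 ≡ 133;  149^36 ≡ 1.
Smallest exponent giving 1 is 36.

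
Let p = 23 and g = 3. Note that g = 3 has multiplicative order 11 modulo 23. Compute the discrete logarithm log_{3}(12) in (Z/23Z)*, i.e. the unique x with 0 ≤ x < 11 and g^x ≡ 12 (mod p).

4

Successive powers of 3 modulo 23:
  3^0=1  3^1=3  3^2=9  3^3=4  3^4=12
So 3^4 ≡ 12 (mod 23), giving x = 4.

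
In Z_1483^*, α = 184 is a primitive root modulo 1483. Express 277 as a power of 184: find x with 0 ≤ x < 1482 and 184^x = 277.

Baby-step giant-step with m = ceil(sqrt(1482)) = 39.
Baby table (184^j mod 1483 for j=0..38):
  0:1  1:184  2:1230  3:904  4:240  5:1153  6:83  7:442
  8:1246  9:882  10:641  11:787  12:957  13:1094  14:1091  15:539
  16:1298  17:69  18:832  19:339  20:90  21:247  22:958  23:1278
  24:838  25:1443  26:55  27:1222  28:915  29:781  30:1336  31:1129
  32:116  33:582  34:312  35:1054  36:1146  37:278  38:730
Giant step factor: 184^(-39) ≡ 1401 (mod 1483).
Scan 277·1401^i mod 1483 for i = 0, 1, …:
  i=0: 277   i=1: 1014   i=2: 1383   i=3: 785
  i=4: 882
Match at i=4, j=9: x = 4·39 + 9 = 165.

165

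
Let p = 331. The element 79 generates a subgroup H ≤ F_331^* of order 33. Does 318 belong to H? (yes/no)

yes

318 ∈ ⟨79⟩ iff 318^33 ≡ 1 (mod 331), since |⟨79⟩| = 33.
318^33 mod 331 = 1.
Since 1 = 1, 318 lies in the subgroup.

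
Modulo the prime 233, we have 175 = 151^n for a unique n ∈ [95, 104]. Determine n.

104

Compute 151^95 mod 233 = 93, then multiply by 151 repeatedly:
  151^95=93  151^96=63  151^97=193  151^98=18  151^99=155
  151^100=105  151^101=11  151^102=30  151^103=103  151^104=175
Found 175 at exponent 104.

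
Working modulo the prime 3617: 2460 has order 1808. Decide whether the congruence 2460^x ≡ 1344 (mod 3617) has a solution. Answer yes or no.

yes

1344 ∈ ⟨2460⟩ iff 1344^1808 ≡ 1 (mod 3617), since |⟨2460⟩| = 1808.
1344^1808 mod 3617 = 1.
Since 1 = 1, 1344 lies in the subgroup.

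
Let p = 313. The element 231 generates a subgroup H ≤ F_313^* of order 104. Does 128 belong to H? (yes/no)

no

128 ∈ ⟨231⟩ iff 128^104 ≡ 1 (mod 313), since |⟨231⟩| = 104.
128^104 mod 313 = 214.
Since 214 ≠ 1, 128 does not lie in the subgroup.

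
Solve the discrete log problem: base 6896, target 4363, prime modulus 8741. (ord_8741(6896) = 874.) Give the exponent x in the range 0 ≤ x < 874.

Baby-step giant-step with m = ceil(sqrt(874)) = 30.
Baby table (6896^j mod 8741 for j=0..29):
  0:1  1:6896  2:3776  3:8598  4:1605  5:1974  6:2967  7:6492
  8:6171  9:4028  10:6931  11:388  12:902  13:5341  14:5703  15:2129
  16:5445  17:6125  18:1488  19:8055  20:6966  21:5741  22:1947  23:336
  24:691  25:1291  26:4398  27:6079  28:7689  29:438
Giant step factor: 6896^(-30) ≡ 384 (mod 8741).
Scan 4363·384^i mod 8741 for i = 0, 1, …:
  i=0: 4363   i=1: 5861   i=2: 4187   i=3: 8205
  i=4: 3960   i=5: 8447   i=6: 737   i=7: 3296
  i=8: 6960   i=9: 6635     …   i=21: 3710
  i=22: 8598
Match at i=22, j=3: x = 22·30 + 3 = 663.

663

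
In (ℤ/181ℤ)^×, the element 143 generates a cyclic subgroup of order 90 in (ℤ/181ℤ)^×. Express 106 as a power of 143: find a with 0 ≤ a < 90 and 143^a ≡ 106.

53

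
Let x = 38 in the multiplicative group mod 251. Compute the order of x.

125

The order of 38 must divide p − 1 = 250 = 2 · 5^3.
Divisors: 1, 2, 5, 10, 25, 50, 125, 250.
Check each in increasing order: 38^1 ≡ 38;  38^2 ≡ 189;  38^5 ≡ 241;  38^10 ≡ 100;  38^25 ≡ 149;  38^50 ≡ 113;  38^125 ≡ 1.
Smallest exponent giving 1 is 125.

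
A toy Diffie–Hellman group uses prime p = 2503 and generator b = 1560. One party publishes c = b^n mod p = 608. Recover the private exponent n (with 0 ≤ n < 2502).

438

Baby-step giant-step with m = ceil(sqrt(2502)) = 51.
Baby table (1560^j mod 2503 for j=0..50):
  0:1  1:1560  2:684  3:762  4:2298  5:584  6:2451  7:1479
  8:1977  9:424  10:648  11:2171  12:201  13:685  14:2322  15:479
  16:1346  17:2246  18:2063  19:1925  20:1903  21:122  22:92  23:849
  24:353  25:20  26:1164  27:1165  28:222  29:906  30:1668  31:1463
  32:2047  33:1995  34:971  35:445  36:869  37:1517  38:1185  39:1386
  40:2071  41:1890  42:2369  43:1212  44:955  45:515  46:2440  47:1840
  48:1962  49:2054  50:400
Giant step factor: 1560^(-51) ≡ 954 (mod 2503).
Scan 608·954^i mod 2503 for i = 0, 1, …:
  i=0: 608   i=1: 1839   i=2: 2306   i=3: 2290
  i=4: 2044   i=5: 139   i=6: 2450   i=7: 2001
  i=8: 1668
Match at i=8, j=30: n = 8·51 + 30 = 438.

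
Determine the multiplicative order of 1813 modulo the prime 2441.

305

The order of 1813 must divide p − 1 = 2440 = 2^3 · 5 · 61.
Divisors: 1, 2, 4, 5, 8, 10, 20, 40, 61, 122, 244, 305, 488, 610, 1220, 2440.
Check each in increasing order: 1813^1 ≡ 1813;  1813^2 ≡ 1383;  1813^4 ≡ 1386;  1813^5 ≡ 1029;  1813^8 ≡ 2370;  1813^10 ≡ 1888;  1813^20 ≡ 684;  1813^40 ≡ 1625;  1813^61 ≡ 1478;  1813^122 ≡ 2230;  1813^244 ≡ 583;  1813^305 ≡ 1.
Smallest exponent giving 1 is 305.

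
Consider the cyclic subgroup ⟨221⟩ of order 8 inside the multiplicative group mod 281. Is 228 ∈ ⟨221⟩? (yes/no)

yes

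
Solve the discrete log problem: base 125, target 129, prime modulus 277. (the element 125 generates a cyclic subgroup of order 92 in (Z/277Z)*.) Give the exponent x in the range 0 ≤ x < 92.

81

Baby-step giant-step with m = ceil(sqrt(92)) = 10.
Baby table (125^j mod 277 for j=0..9):
  0:1  1:125  2:113  3:275  4:27  5:51  6:4  7:223
  8:175  9:269
Giant step factor: 125^(-10) ≡ 59 (mod 277).
Scan 129·59^i mod 277 for i = 0, 1, …:
  i=0: 129   i=1: 132   i=2: 32   i=3: 226
  i=4: 38   i=5: 26   i=6: 149   i=7: 204
  i=8: 125
Match at i=8, j=1: x = 8·10 + 1 = 81.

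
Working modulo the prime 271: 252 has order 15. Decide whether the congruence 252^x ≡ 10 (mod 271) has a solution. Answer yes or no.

yes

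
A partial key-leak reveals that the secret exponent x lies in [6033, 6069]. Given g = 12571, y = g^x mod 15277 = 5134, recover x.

6065

Compute 12571^6033 mod 15277 = 4745, then multiply by 12571 repeatedly:
  12571^6033=4745  12571^6034=7987  12571^6035=4133  12571^6036=14143  12571^6037=13204
  12571^6038=2879  12571^6039=696  12571^6040=10972  12571^6041=8256  12571^6042=9515
  12571^6043=9432  12571^6044=4875  12571^6045=7578  12571^6046=10943  12571^6047=10345
  12571^6048=9171  12571^6049=8399  12571^6050=4482  12571^6051=1646  12571^6052=6808
  12571^6053=1614  12571^6054=1738  12571^6055=2288  12571^6056=11134  12571^6057=12917
  12571^6058=374  12571^6059=11515  12571^6060=5490  12571^6061=8581  12571^6062=854
  12571^6063=11180  12571^6064=10657  12571^6065=5134
Found 5134 at exponent 6065.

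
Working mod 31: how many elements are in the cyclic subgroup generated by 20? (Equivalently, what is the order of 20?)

15

The order of 20 must divide p − 1 = 30 = 2 · 3 · 5.
Divisors: 1, 2, 3, 5, 6, 10, 15, 30.
Check each in increasing order: 20^1 ≡ 20;  20^2 ≡ 28;  20^3 ≡ 2;  20^5 ≡ 25;  20^6 ≡ 4;  20^10 ≡ 5;  20^15 ≡ 1.
Smallest exponent giving 1 is 15.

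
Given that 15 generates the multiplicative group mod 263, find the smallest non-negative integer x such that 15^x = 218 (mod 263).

Baby-step giant-step with m = ceil(sqrt(262)) = 17.
Baby table (15^j mod 263 for j=0..16):
  0:1  1:15  2:225  3:219  4:129  5:94  6:95  7:110
  8:72  9:28  10:157  11:251  12:83  13:193  14:2  15:30
  16:187
Giant step factor: 15^(-17) ≡ 260 (mod 263).
Scan 218·260^i mod 263 for i = 0, 1, …:
  i=0: 218   i=1: 135   i=2: 121   i=3: 163
  i=4: 37   i=5: 152   i=6: 70   i=7: 53
  i=8: 104   i=9: 214     …   i=13: 239
  i=14: 72
Match at i=14, j=8: x = 14·17 + 8 = 246.

246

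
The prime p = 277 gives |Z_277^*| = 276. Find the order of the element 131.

The order of 131 must divide p − 1 = 276 = 2^2 · 3 · 23.
Divisors: 1, 2, 3, 4, 6, 12, 23, 46, 69, 92, 138, 276.
Check each in increasing order: 131^1 ≡ 131;  131^2 ≡ 264;  131^3 ≡ 236;  131^4 ≡ 169;  131^6 ≡ 19;  131^12 ≡ 84;  131^23 ≡ 1.
Smallest exponent giving 1 is 23.

23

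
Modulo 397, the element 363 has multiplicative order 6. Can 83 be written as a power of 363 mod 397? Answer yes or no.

no

⟨363⟩ has order 6; its elements mod 397 are {1, 34, 35, 362, 363, 396}.
83 is not in this set.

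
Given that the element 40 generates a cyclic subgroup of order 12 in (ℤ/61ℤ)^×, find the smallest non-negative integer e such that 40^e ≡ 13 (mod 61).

4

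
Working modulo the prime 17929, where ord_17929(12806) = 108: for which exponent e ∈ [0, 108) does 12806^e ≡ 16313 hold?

42

Baby-step giant-step with m = ceil(sqrt(108)) = 11.
Baby table (12806^j mod 17929 for j=0..10):
  0:1  1:12806  2:15002  3:6377  4:15196  5:16539  6:3157  7:16576
  8:10825  9:15851  10:13697
Giant step factor: 12806^(-11) ≡ 4430 (mod 17929).
Scan 16313·4430^i mod 17929 for i = 0, 1, …:
  i=0: 16313   i=1: 12720   i=2: 16682   i=3: 15851
Match at i=3, j=9: e = 3·11 + 9 = 42.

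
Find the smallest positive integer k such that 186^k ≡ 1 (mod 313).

312

The order of 186 must divide p − 1 = 312 = 2^3 · 3 · 13.
Divisors: 1, 2, 3, 4, 6, 8, 12, 13, 24, 26, 39, 52, 78, 104, 156, 312.
Check each in increasing order: 186^1 ≡ 186;  186^2 ≡ 166;  186^3 ≡ 202;  186^4 ≡ 12;  186^6 ≡ 114;  186^8 ≡ 144;  186^12 ≡ 163;  186^13 ≡ 270;  186^24 ≡ 277;  186^26 ≡ 284;  186^39 ≡ 308;  186^52 ≡ 215;  186^78 ≡ 25;  186^104 ≡ 214;  186^156 ≡ 312;  186^312 ≡ 1.
Smallest exponent giving 1 is 312.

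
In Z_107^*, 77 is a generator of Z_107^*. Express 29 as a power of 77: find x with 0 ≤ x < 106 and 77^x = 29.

Baby-step giant-step with m = ceil(sqrt(106)) = 11.
Baby table (77^j mod 107 for j=0..10):
  0:1  1:77  2:44  3:71  4:10  5:21  6:12  7:68
  8:100  9:103  10:13
Giant step factor: 77^(-11) ≡ 31 (mod 107).
Scan 29·31^i mod 107 for i = 0, 1, …:
  i=0: 29   i=1: 43   i=2: 49   i=3: 21
Match at i=3, j=5: x = 3·11 + 5 = 38.

38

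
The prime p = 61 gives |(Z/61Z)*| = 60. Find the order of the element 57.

The order of 57 must divide p − 1 = 60 = 2^2 · 3 · 5.
Divisors: 1, 2, 3, 4, 5, 6, 10, 12, 15, 20, 30, 60.
Check each in increasing order: 57^1 ≡ 57;  57^2 ≡ 16;  57^3 ≡ 58;  57^4 ≡ 12;  57^5 ≡ 13;  57^6 ≡ 9;  57^10 ≡ 47;  57^12 ≡ 20;  57^15 ≡ 1.
Smallest exponent giving 1 is 15.

15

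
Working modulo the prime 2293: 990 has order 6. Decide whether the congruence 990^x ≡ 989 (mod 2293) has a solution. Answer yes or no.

⟨990⟩ has order 6; its elements mod 2293 are {1, 989, 990, 1303, 1304, 2292}.
989 is in this set.

yes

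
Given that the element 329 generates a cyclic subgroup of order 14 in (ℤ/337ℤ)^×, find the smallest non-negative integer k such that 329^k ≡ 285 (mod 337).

Successive powers of 329 modulo 337:
  329^0=1  329^1=329  329^2=64  329^3=162  329^4=52  329^5=258
  329^6=295  329^7=336  329^8=8  329^9=273  329^10=175  329^11=285
So 329^11 ≡ 285 (mod 337), giving k = 11.

11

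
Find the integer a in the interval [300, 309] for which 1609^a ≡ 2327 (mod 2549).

308

Compute 1609^300 mod 2549 = 1498, then multiply by 1609 repeatedly:
  1609^300=1498  1609^301=1477  1609^302=825  1609^303=1945  1609^304=1882
  1609^305=2475  1609^306=737  1609^307=548  1609^308=2327
Found 2327 at exponent 308.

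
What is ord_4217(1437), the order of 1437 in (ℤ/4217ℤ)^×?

The order of 1437 must divide p − 1 = 4216 = 2^3 · 17 · 31.
Divisors: 1, 2, 4, 8, 17, 31, 34, 62, 68, 124, 136, 248, 527, 1054, 2108, 4216.
Check each in increasing order: 1437^1 ≡ 1437;  1437^2 ≡ 2856;  1437^4 ≡ 1058;  1437^8 ≡ 1859;  1437^17 ≡ 1551;  1437^31 ≡ 224;  1437^34 ≡ 1911;  1437^62 ≡ 3789;  1437^68 ≡ 4216;  1437^124 ≡ 1853;  1437^136 ≡ 1.
Smallest exponent giving 1 is 136.

136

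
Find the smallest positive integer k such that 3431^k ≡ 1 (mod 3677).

3676

The order of 3431 must divide p − 1 = 3676 = 2^2 · 919.
Divisors: 1, 2, 4, 919, 1838, 3676.
Check each in increasing order: 3431^1 ≡ 3431;  3431^2 ≡ 1684;  3431^4 ≡ 889;  3431^919 ≡ 2368;  3431^1838 ≡ 3676;  3431^3676 ≡ 1.
Smallest exponent giving 1 is 3676.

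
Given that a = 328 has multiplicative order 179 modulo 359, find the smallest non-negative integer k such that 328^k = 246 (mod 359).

32

Baby-step giant-step with m = ceil(sqrt(179)) = 14.
Baby table (328^j mod 359 for j=0..13):
  0:1  1:328  2:243  3:6  4:173  5:22  6:36  7:320
  8:132  9:216  10:125  11:74  12:219  13:32
Giant step factor: 328^(-14) ≡ 321 (mod 359).
Scan 246·321^i mod 359 for i = 0, 1, …:
  i=0: 246   i=1: 345   i=2: 173
Match at i=2, j=4: k = 2·14 + 4 = 32.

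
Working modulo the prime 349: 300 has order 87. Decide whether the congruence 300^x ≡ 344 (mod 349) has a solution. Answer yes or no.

yes

344 ∈ ⟨300⟩ iff 344^87 ≡ 1 (mod 349), since |⟨300⟩| = 87.
344^87 mod 349 = 1.
Since 1 = 1, 344 lies in the subgroup.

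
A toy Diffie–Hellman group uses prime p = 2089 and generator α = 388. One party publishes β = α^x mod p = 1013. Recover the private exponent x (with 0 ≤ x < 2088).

1915

Baby-step giant-step with m = ceil(sqrt(2088)) = 46.
Baby table (388^j mod 2089 for j=0..45):
  0:1  1:388  2:136  3:543  4:1784  5:733  6:300  7:1505
  8:1109  9:2047  10:416  11:555  12:173  13:276  14:549  15:2023
  16:1549  17:1469  18:1764  19:1329  20:1758  21:1090  22:942  23:2010
  24:683  25:1790  26:972  27:1116  28:585  29:1368  30:178  31:127
  32:1229  33:560  34:24  35:956  36:1175  37:498  38:1036  39:880
  40:933  41:607  42:1548  43:1081  44:1628  45:786
Giant step factor: 388^(-46) ≡ 241 (mod 2089).
Scan 1013·241^i mod 2089 for i = 0, 1, …:
  i=0: 1013   i=1: 1809   i=2: 1457   i=3: 185
  i=4: 716   i=5: 1258   i=6: 273   i=7: 1034
  i=8: 603   i=9: 1182     …   i=40: 2034
  i=41: 1368
Match at i=41, j=29: x = 41·46 + 29 = 1915.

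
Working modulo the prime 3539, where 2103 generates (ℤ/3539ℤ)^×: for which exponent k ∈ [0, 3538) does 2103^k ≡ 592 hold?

Baby-step giant-step with m = ceil(sqrt(3538)) = 60.
Baby table (2103^j mod 3539 for j=0..59):
  0:1  1:2103  2:2398  3:3458  4:3068  5:407  6:3022  7:2761
  8:2423  9:2948  10:2855  11:1921  12:1864  13:2319  14:115  15:1193
  16:3267  17:1302  18:2459  19:798  20:708  21:2544  22:2603  23:2815
  24:2737  25:1497  26:2020  27:1260  28:2608  29:2713  30:571  31:1092
  32:3204  33:3295  34:23  35:2362  36:2069  37:1676  38:3323  39:2283
  40:2265  41:3340  42:2644  43:563  44:1963  45:1715  46:404  47:252
  48:2645  49:2666  50:822  51:1634  52:3472  53:659  54:2128  55:1888
  56:3245  57:1043  58:2788  59:2580
Giant step factor: 2103^(-60) ≡ 125 (mod 3539).
Scan 592·125^i mod 3539 for i = 0, 1, …:
  i=0: 592   i=1: 3220   i=2: 2593   i=3: 2076
  i=4: 1153   i=5: 2565   i=6: 2115   i=7: 2489
  i=8: 3232   i=9: 554     …   i=45: 2963
  i=46: 2319
Match at i=46, j=13: k = 46·60 + 13 = 2773.

2773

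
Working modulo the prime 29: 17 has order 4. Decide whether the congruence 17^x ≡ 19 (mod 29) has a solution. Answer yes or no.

no

⟨17⟩ has order 4; its elements mod 29 are {1, 12, 17, 28}.
19 is not in this set.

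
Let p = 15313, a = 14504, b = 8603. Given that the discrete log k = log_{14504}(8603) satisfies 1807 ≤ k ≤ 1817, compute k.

Compute 14504^1807 mod 15313 = 5360, then multiply by 14504 repeatedly:
  14504^1807=5360  14504^1808=12652  14504^1809=8929  14504^1810=4175  14504^1811=6598
  14504^1812=6455  14504^1813=14951  14504^1814=1911  14504^1815=614  14504^1816=8603
Found 8603 at exponent 1816.

1816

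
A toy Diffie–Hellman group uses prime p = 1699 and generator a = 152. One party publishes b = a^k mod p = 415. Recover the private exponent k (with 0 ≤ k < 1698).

Baby-step giant-step with m = ceil(sqrt(1698)) = 42.
Baby table (152^j mod 1699 for j=0..41):
  0:1  1:152  2:1017  3:1674  4:1297  5:60  6:625  7:1555
  8:199  9:1365  10:202  11:122  12:1554  13:47  14:348  15:227
  16:524  17:1494  18:1121  19:492  20:28  21:858  22:1292  23:999
  24:637  25:1680  26:510  27:1065  28:475  29:842  30:559  31:18
  32:1037  33:1316  34:1249  35:1259  36:1080  37:1056  38:806  39:184
  40:784  41:238
Giant step factor: 152^(-42) ≡ 923 (mod 1699).
Scan 415·923^i mod 1699 for i = 0, 1, …:
  i=0: 415   i=1: 770   i=2: 528   i=3: 1430
  i=4: 1466   i=5: 714   i=6: 1509   i=7: 1326
  i=8: 618   i=9: 1249
Match at i=9, j=34: k = 9·42 + 34 = 412.

412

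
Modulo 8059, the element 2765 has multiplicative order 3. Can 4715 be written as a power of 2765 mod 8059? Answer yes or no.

⟨2765⟩ has order 3; its elements mod 8059 are {1, 2765, 5293}.
4715 is not in this set.

no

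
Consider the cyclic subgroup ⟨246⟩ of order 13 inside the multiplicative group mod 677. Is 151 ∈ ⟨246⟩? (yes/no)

no

⟨246⟩ has order 13; its elements mod 677 are {1, 40, 115, 246, 263, 333, 362, 365, 383, 426, 457, 533, 538}.
151 is not in this set.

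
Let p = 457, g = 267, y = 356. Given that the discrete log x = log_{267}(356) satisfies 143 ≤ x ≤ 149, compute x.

Compute 267^143 mod 457 = 356, then multiply by 267 repeatedly:
  267^143=356
Found 356 at exponent 143.

143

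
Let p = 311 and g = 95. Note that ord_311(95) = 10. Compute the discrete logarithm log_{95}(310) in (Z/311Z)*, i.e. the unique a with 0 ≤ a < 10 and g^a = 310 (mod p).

5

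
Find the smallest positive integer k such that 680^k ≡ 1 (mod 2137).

89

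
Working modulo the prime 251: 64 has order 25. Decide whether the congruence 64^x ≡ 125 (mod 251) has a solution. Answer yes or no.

yes

⟨64⟩ has order 25; its elements mod 251 are {1, 4, 5, 16, 20, 25, 51, 63, 64, 69, 80, 91, 94, 100, 113, 123, 125, 149, 201, 204, 211, 219, 241, 243, 249}.
125 is in this set.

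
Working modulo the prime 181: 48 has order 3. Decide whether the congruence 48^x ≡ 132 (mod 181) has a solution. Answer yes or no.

yes

132 ∈ ⟨48⟩ iff 132^3 ≡ 1 (mod 181), since |⟨48⟩| = 3.
132^3 mod 181 = 1.
Since 1 = 1, 132 lies in the subgroup.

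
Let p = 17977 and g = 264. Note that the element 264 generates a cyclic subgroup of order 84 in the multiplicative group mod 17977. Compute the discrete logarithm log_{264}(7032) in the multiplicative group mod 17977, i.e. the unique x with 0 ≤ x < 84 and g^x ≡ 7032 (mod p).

55

Baby-step giant-step with m = ceil(sqrt(84)) = 10.
Baby table (264^j mod 17977 for j=0..9):
  0:1  1:264  2:15765  3:9273  4:3200  5:17858  6:4538  7:11550
  8:11087  9:14694
Giant step factor: 264^(-10) ≡ 11311 (mod 17977).
Scan 7032·11311^i mod 17977 for i = 0, 1, …:
  i=0: 7032   i=1: 8704   i=2: 8892   i=3: 14074
  i=4: 4679   i=5: 17858
Match at i=5, j=5: x = 5·10 + 5 = 55.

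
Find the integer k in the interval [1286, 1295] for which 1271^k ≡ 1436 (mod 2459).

1292

Compute 1271^1286 mod 2459 = 599, then multiply by 1271 repeatedly:
  1271^1286=599  1271^1287=1498  1271^1288=692  1271^1289=1669  1271^1290=1641
  1271^1291=479  1271^1292=1436
Found 1436 at exponent 1292.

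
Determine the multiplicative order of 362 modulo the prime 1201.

1200

The order of 362 must divide p − 1 = 1200 = 2^4 · 3 · 5^2.
Divisors: 1, 2, 3, 4, 5, 6, 8, 10, 12, 15, 16, 20, 24, 25, 30, 40, 48, 50, 60, 75, 80, 100, 120, 150, 200, 240, 300, 400, 600, 1200.
Check each in increasing order: 362^1 ≡ 362;  362^2 ≡ 135;  362^3 ≡ 830;  362^4 ≡ 210;  362^5 ≡ 357;  362^6 ≡ 727;  362^8 ≡ 864;  362^10 ≡ 143;  362^12 ≡ 89;  362^15 ≡ 609;  362^16 ≡ 675;  362^20 ≡ 32;  362^24 ≡ 715;  362^25 ≡ 615;  362^30 ≡ 973;  362^40 ≡ 1024;  362^48 ≡ 800;  362^50 ≡ 1111;  362^60 ≡ 341;  362^75 ≡ 1097;  362^80 ≡ 103;  362^100 ≡ 894;  362^120 ≡ 985;  362^150 ≡ 7;  362^200 ≡ 571;  362^240 ≡ 1018;  362^300 ≡ 49;  362^400 ≡ 570;  362^600 ≡ 1200;  362^1200 ≡ 1.
Smallest exponent giving 1 is 1200.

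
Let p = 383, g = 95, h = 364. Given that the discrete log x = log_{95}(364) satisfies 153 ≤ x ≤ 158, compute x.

Compute 95^153 mod 383 = 148, then multiply by 95 repeatedly:
  95^153=148  95^154=272  95^155=179  95^156=153  95^157=364
Found 364 at exponent 157.

157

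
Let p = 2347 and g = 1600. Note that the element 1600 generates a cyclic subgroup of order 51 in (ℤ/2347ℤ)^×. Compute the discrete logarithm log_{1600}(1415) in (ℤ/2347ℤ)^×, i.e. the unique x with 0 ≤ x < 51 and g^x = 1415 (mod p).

Baby-step giant-step with m = ceil(sqrt(51)) = 8.
Baby table (1600^j mod 2347 for j=0..7):
  0:1  1:1600  2:1770  3:1518  4:2002  5:1892  6:1917  7:2018
Giant step factor: 1600^(-8) ≡ 234 (mod 2347).
Scan 1415·234^i mod 2347 for i = 0, 1, …:
  i=0: 1415   i=1: 183   i=2: 576   i=3: 1005
  i=4: 470   i=5: 2018
Match at i=5, j=7: x = 5·8 + 7 = 47.

47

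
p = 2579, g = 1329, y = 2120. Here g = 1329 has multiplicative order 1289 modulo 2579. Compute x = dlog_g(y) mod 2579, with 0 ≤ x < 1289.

Baby-step giant-step with m = ceil(sqrt(1289)) = 36.
Baby table (1329^j mod 2579 for j=0..35):
  0:1  1:1329  2:2205  3:701  4:610  5:884  6:1391  7:2075
  8:724  9:229  10:19  11:2040  12:631  13:424  14:1274  15:1322
  16:639  17:740  18:861  19:1772  20:361  21:75  22:1673  23:319
  24:995  25:1907  26:1825  27:1165  28:885  29:141  30:1701  31:1425
  32:839  33:903  34:852  35:127
Giant step factor: 1329^(-36) ≡ 2096 (mod 2579).
Scan 2120·2096^i mod 2579 for i = 0, 1, …:
  i=0: 2120   i=1: 2482   i=2: 429   i=3: 1692
  i=4: 307   i=5: 1301   i=6: 893   i=7: 1953
  i=8: 615   i=9: 2119     …   i=29: 1503
  i=30: 1329
Match at i=30, j=1: x = 30·36 + 1 = 1081.

1081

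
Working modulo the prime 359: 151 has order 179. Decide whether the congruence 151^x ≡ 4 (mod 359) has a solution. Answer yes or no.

yes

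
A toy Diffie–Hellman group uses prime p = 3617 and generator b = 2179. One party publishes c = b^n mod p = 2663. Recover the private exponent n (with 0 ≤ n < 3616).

2796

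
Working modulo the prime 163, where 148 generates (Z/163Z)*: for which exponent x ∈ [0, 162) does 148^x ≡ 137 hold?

Baby-step giant-step with m = ceil(sqrt(162)) = 13.
Baby table (148^j mod 163 for j=0..12):
  0:1  1:148  2:62  3:48  4:95  5:42  6:22  7:159
  8:60  9:78  10:134  11:109  12:158
Giant step factor: 148^(-13) ≡ 50 (mod 163).
Scan 137·50^i mod 163 for i = 0, 1, …:
  i=0: 137   i=1: 4   i=2: 37   i=3: 57
  i=4: 79   i=5: 38   i=6: 107   i=7: 134
Match at i=7, j=10: x = 7·13 + 10 = 101.

101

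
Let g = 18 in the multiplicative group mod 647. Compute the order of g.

323

The order of 18 must divide p − 1 = 646 = 2 · 17 · 19.
Divisors: 1, 2, 17, 19, 34, 38, 323, 646.
Check each in increasing order: 18^1 ≡ 18;  18^2 ≡ 324;  18^17 ≡ 86;  18^19 ≡ 43;  18^34 ≡ 279;  18^38 ≡ 555;  18^323 ≡ 1.
Smallest exponent giving 1 is 323.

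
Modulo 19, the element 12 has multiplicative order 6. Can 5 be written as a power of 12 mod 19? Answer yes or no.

no

⟨12⟩ has order 6; its elements mod 19 are {1, 7, 8, 11, 12, 18}.
5 is not in this set.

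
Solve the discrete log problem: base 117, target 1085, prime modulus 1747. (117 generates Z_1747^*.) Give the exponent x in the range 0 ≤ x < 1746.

286

Baby-step giant-step with m = ceil(sqrt(1746)) = 42.
Baby table (117^j mod 1747 for j=0..41):
  0:1  1:117  2:1460  3:1361  4:260  5:721  6:501  7:966
  8:1214  9:531  10:982  11:1339  12:1180  13:47  14:258  15:487
  16:1075  17:1738  18:694  19:836  20:1727  21:1154  22:499  23:732
  24:41  25:1303  26:462  27:1644  28:178  29:1609  30:1324  31:1172
  32:858  33:807  34:81  35:742  36:1211  37:180  38:96  39:750
  40:400  41:1378
Giant step factor: 117^(-42) ≡ 1660 (mod 1747).
Scan 1085·1660^i mod 1747 for i = 0, 1, …:
  i=0: 1085   i=1: 1690   i=2: 1465   i=3: 76
  i=4: 376   i=5: 481   i=6: 81
Match at i=6, j=34: x = 6·42 + 34 = 286.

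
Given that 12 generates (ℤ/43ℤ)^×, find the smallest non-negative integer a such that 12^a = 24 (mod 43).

Baby-step giant-step with m = ceil(sqrt(42)) = 7.
Baby table (12^j mod 43 for j=0..6):
  0:1  1:12  2:15  3:8  4:10  5:34  6:21
Giant step factor: 12^(-7) ≡ 7 (mod 43).
Scan 24·7^i mod 43 for i = 0, 1, …:
  i=0: 24   i=1: 39   i=2: 15
Match at i=2, j=2: a = 2·7 + 2 = 16.

16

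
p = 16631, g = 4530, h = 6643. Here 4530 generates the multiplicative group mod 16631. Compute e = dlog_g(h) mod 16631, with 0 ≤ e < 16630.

11495

Baby-step giant-step with m = ceil(sqrt(16630)) = 129.
Baby table (4530^j mod 16631 for j=0..128):
  0:1  1:4530  2:14877  3:3998  4:16412  5:5790  6:1613  7:5881
  8:14699  9:12577  10:12635  11:9279  12:7333  13:6383  14:10312  15:13512
  16:7280  17:15758  18:3488  19:1190  20:2256  21:8246  22:1154  23:5486
  24:4866  25:6905  26:13370  27:12629  28:15361  29:1226  30:15657  31:11626
  32:12034  33:14233  34:13734  35:15080  36:8883  37:9601  38:2465  39:7049
  40:450  41:9518  42:8988  43:2952  44:1236  45:11064  46:10717  47:2121
  48:12043  49:5110  50:14579  51:1169  52:6912  53:11818  54:351  55:10085
  56:16324  57:6294  58:6286  59:3308  60:709  61:1987  62:3739  63:7312
  64:11039  65:13884  66:12709  67:11879  68:10585  69:2877  70:10737  71:9566
  72:10225  73:1915  74:10199  75:552  76:5910  77:13021  78:11604  79:12160
  80:2928  81:8933  82:3267  83:14551  84:7377  85:6131  86:16291  87:6483
  88:14275  89:4422  90:7936  91:10489  92:403  93:12811  94:8271  95:14618
  96:11529  97:5030  98:1430  99:8441  100:3061  101:12707  102:2819  103:14093
  104:11512  105:11175  106:14617  107:6999  108:6784  109:14063  110:8660  111:13902
  112:11094  113:13569  114:16025  115:15566  116:15171  117:5338  118:16297  119:401
  120:3751  121:11779  122:6622  123:11967  124:10081  125:14835  126:13310  127:6925
  128:4184
Giant step factor: 4530^(-129) ≡ 12719 (mod 16631).
Scan 6643·12719^i mod 16631 for i = 0, 1, …:
  i=0: 6643   i=1: 6837   i=2: 12935   i=3: 6413
  i=4: 8523   i=5: 3179   i=6: 3740   i=7: 4400
  i=8: 285   i=9: 15988     …   i=88: 5439
  i=89: 10312
Match at i=89, j=14: e = 89·129 + 14 = 11495.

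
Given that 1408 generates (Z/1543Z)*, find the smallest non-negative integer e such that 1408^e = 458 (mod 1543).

Baby-step giant-step with m = ceil(sqrt(1542)) = 40.
Baby table (1408^j mod 1543 for j=0..39):
  0:1  1:1408  2:1252  3:710  4:1359  5:152  6:1082  7:515
  8:1453  9:1349  10:1502  11:906  12:1130  13:207  14:1372  15:1483
  16:385  17:487  18:604  19:239  20:138  21:1429  22:1503  23:771
  24:839  25:917  26:1188  27:92  28:1467  29:1002  30:514  31:45
  32:97  33:792  34:1090  35:978  36:668  37:857  38:30  39:579
Giant step factor: 1408^(-40) ≡ 1242 (mod 1543).
Scan 458·1242^i mod 1543 for i = 0, 1, …:
  i=0: 458   i=1: 1012   i=2: 902   i=3: 66
  i=4: 193   i=5: 541   i=6: 717   i=7: 203
  i=8: 617   i=9: 986     …   i=24: 528
  i=25: 1
Match at i=25, j=0: e = 25·40 + 0 = 1000.

1000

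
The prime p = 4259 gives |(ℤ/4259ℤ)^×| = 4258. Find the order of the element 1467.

The order of 1467 must divide p − 1 = 4258 = 2 · 2129.
Divisors: 1, 2, 2129, 4258.
Check each in increasing order: 1467^1 ≡ 1467;  1467^2 ≡ 1294;  1467^2129 ≡ 4258;  1467^4258 ≡ 1.
Smallest exponent giving 1 is 4258.

4258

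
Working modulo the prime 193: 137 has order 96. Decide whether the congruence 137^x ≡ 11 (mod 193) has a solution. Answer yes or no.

11 ∈ ⟨137⟩ iff 11^96 ≡ 1 (mod 193), since |⟨137⟩| = 96.
11^96 mod 193 = 192.
Since 192 ≠ 1, 11 does not lie in the subgroup.

no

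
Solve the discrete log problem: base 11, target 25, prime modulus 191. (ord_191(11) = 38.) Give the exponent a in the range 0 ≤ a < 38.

Successive powers of 11 modulo 191:
  11^0=1  11^1=11  11^2=121  11^3=185  11^4=125  11^5=38
  11^6=36  11^7=14  11^8=154  11^9=166  11^10=107  11^11=31
  11^12=150  11^13=122  11^14=5  11^15=55  11^16=32  11^17=161
  11^18=52  11^19=190  11^20=180  11^21=70  11^22=6  11^23=66
  11^24=153  11^25=155  11^26=177  11^27=37  11^28=25
So 11^28 ≡ 25 (mod 191), giving a = 28.

28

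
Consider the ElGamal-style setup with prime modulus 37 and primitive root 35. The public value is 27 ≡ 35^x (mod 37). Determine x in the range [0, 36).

6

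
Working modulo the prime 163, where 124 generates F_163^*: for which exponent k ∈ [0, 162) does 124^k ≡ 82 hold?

Baby-step giant-step with m = ceil(sqrt(162)) = 13.
Baby table (124^j mod 163 for j=0..12):
  0:1  1:124  2:54  3:13  4:145  5:50  6:6  7:92
  8:161  9:78  10:55  11:137  12:36
Giant step factor: 124^(-13) ≡ 44 (mod 163).
Scan 82·44^i mod 163 for i = 0, 1, …:
  i=0: 82   i=1: 22   i=2: 153   i=3: 49
  i=4: 37   i=5: 161
Match at i=5, j=8: k = 5·13 + 8 = 73.

73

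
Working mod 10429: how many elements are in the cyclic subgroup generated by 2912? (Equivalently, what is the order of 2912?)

The order of 2912 must divide p − 1 = 10428 = 2^2 · 3 · 11 · 79.
Divisors: 1, 2, 3, 4, 6, 11, 12, 22, 33, 44, 66, 79, 132, 158, 237, 316, 474, 869, 948, 1738, 2607, 3476, 5214, 10428.
Check each in increasing order: 2912^1 ≡ 2912;  2912^2 ≡ 967;  2912^3 ≡ 74;  2912^4 ≡ 6908;  2912^6 ≡ 5476;  2912^11 ≡ 2791;  2912^12 ≡ 3201;  2912^22 ≡ 9647;  2912^33 ≡ 7528;  2912^44 ≡ 6642;  2912^66 ≡ 10027;  2912^79 ≡ 3563;  2912^132 ≡ 5169;  2912^158 ≡ 2876;  2912^237 ≡ 5910;  2912^316 ≡ 1179;  2912^474 ≡ 1379;  2912^869 ≡ 1.
Smallest exponent giving 1 is 869.

869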